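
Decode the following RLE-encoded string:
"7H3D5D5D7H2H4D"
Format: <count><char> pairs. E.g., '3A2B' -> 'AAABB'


Expanding each <count><char> pair:
  7H -> 'HHHHHHH'
  3D -> 'DDD'
  5D -> 'DDDDD'
  5D -> 'DDDDD'
  7H -> 'HHHHHHH'
  2H -> 'HH'
  4D -> 'DDDD'

Decoded = HHHHHHHDDDDDDDDDDDDDHHHHHHHHHDDDD


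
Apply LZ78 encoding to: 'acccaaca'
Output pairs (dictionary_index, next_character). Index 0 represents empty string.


LZ78 encoding steps:
Dictionary: {0: ''}
Step 1: w='' (idx 0), next='a' -> output (0, 'a'), add 'a' as idx 1
Step 2: w='' (idx 0), next='c' -> output (0, 'c'), add 'c' as idx 2
Step 3: w='c' (idx 2), next='c' -> output (2, 'c'), add 'cc' as idx 3
Step 4: w='a' (idx 1), next='a' -> output (1, 'a'), add 'aa' as idx 4
Step 5: w='c' (idx 2), next='a' -> output (2, 'a'), add 'ca' as idx 5


Encoded: [(0, 'a'), (0, 'c'), (2, 'c'), (1, 'a'), (2, 'a')]


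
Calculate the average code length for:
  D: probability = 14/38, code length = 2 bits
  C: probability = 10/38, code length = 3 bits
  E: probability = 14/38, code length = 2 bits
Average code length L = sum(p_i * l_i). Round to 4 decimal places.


Weighted contributions p_i * l_i:
  D: (14/38) * 2 = 28/38
  C: (10/38) * 3 = 30/38
  E: (14/38) * 2 = 28/38
Sum = (28 + 30 + 28)/38 = 86/38

L = 86/38 = 2.2632 bits/symbol


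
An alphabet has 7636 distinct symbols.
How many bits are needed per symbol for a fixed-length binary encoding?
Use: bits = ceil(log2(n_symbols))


log2(7636) = 12.8986
Bracket: 2^12 = 4096 < 7636 <= 2^13 = 8192
So ceil(log2(7636)) = 13

bits = ceil(log2(7636)) = ceil(12.8986) = 13 bits


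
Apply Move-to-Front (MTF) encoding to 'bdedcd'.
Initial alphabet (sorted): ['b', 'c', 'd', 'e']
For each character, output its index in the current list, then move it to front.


MTF encoding:
'b': index 0 in ['b', 'c', 'd', 'e'] -> ['b', 'c', 'd', 'e']
'd': index 2 in ['b', 'c', 'd', 'e'] -> ['d', 'b', 'c', 'e']
'e': index 3 in ['d', 'b', 'c', 'e'] -> ['e', 'd', 'b', 'c']
'd': index 1 in ['e', 'd', 'b', 'c'] -> ['d', 'e', 'b', 'c']
'c': index 3 in ['d', 'e', 'b', 'c'] -> ['c', 'd', 'e', 'b']
'd': index 1 in ['c', 'd', 'e', 'b'] -> ['d', 'c', 'e', 'b']


Output: [0, 2, 3, 1, 3, 1]


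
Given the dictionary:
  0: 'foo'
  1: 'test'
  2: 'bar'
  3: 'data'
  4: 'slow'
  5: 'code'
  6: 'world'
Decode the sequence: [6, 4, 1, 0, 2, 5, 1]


Look up each index in the dictionary:
  6 -> 'world'
  4 -> 'slow'
  1 -> 'test'
  0 -> 'foo'
  2 -> 'bar'
  5 -> 'code'
  1 -> 'test'

Decoded: "world slow test foo bar code test"


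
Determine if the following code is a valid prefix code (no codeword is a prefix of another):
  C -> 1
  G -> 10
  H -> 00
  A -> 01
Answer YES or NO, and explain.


Checking each pair (does one codeword prefix another?):
  C='1' vs G='10': prefix -- VIOLATION

NO -- this is NOT a valid prefix code. C (1) is a prefix of G (10).


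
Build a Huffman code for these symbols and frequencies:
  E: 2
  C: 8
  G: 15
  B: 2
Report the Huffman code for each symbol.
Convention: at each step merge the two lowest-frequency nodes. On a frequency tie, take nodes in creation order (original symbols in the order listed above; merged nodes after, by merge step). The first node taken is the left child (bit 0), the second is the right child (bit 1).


Huffman tree construction:
Step 1: Merge E(2) + B(2) = 4
Step 2: Merge (E+B)(4) + C(8) = 12
Step 3: Merge ((E+B)+C)(12) + G(15) = 27
Read each symbol's code off the tree from the root (left child = 0, right child = 1).

Codes:
  E: 000 (length 3)
  C: 01 (length 2)
  G: 1 (length 1)
  B: 001 (length 3)
Average code length: 43/27 = 1.5926 bits/symbol


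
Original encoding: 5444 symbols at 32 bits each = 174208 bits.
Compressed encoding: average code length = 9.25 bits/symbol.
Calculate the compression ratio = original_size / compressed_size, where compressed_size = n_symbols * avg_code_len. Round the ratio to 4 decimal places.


original_size = n_symbols * orig_bits = 5444 * 32 = 174208 bits
compressed_size = n_symbols * avg_code_len = 5444 * 9.25 = 50357.0 bits
ratio = original_size / compressed_size = 174208 / 50357.0 = 3.4595

Compression ratio = 3.4595


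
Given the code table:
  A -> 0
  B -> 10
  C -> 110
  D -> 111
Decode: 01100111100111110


Decoding:
0 -> A
110 -> C
0 -> A
111 -> D
10 -> B
0 -> A
111 -> D
110 -> C


Result: ACADBADC


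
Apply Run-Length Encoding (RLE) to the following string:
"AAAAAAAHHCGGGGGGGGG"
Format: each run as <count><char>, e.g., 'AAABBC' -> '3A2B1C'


Scanning runs left to right:
  i=0: run of 'A' x 7 -> '7A'
  i=7: run of 'H' x 2 -> '2H'
  i=9: run of 'C' x 1 -> '1C'
  i=10: run of 'G' x 9 -> '9G'

RLE = 7A2H1C9G


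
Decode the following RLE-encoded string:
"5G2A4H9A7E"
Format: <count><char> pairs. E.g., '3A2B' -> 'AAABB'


Expanding each <count><char> pair:
  5G -> 'GGGGG'
  2A -> 'AA'
  4H -> 'HHHH'
  9A -> 'AAAAAAAAA'
  7E -> 'EEEEEEE'

Decoded = GGGGGAAHHHHAAAAAAAAAEEEEEEE


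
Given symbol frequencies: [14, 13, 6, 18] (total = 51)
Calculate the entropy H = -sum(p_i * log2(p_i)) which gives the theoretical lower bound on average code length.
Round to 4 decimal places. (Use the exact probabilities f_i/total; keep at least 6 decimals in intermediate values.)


Per-symbol terms -p_i * log2(p_i) with p_i = f_i/51:
  p = 14/51 = 0.274510: log2(p) = -1.865070, -p*log2(p) = 0.511980
  p = 13/51 = 0.254902: log2(p) = -1.971986, -p*log2(p) = 0.502663
  p = 6/51 = 0.117647: log2(p) = -3.087463, -p*log2(p) = 0.363231
  p = 18/51 = 0.352941: log2(p) = -1.502500, -p*log2(p) = 0.530294
H = 0.511980 + 0.502663 + 0.363231 + 0.530294 = 1.908168

H = 1.9082 bits/symbol


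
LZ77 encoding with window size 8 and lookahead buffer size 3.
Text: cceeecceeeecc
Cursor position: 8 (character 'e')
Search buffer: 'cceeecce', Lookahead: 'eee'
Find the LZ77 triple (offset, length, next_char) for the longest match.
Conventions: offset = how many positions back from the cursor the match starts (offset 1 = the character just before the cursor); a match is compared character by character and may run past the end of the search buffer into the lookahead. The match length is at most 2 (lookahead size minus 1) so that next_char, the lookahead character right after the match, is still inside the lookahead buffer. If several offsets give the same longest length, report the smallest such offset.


Try each offset into the search buffer:
  offset=1 (pos 7, char 'e'): match length 2
  offset=2 (pos 6, char 'c'): match length 0
  offset=3 (pos 5, char 'c'): match length 0
  offset=4 (pos 4, char 'e'): match length 1
  offset=5 (pos 3, char 'e'): match length 2
  offset=6 (pos 2, char 'e'): match length 2
  offset=7 (pos 1, char 'c'): match length 0
  offset=8 (pos 0, char 'c'): match length 0
Longest match has length 2, found at offsets 1, 5, 6; take the smallest, offset 1.
next_char = character at position 8 + 2 = 10 -> 'e'

Best match: offset=1, length=2 (matching 'ee' starting at position 7)
LZ77 triple: (1, 2, 'e')


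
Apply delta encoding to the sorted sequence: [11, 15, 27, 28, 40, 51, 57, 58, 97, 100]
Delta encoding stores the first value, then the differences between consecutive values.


First value: 11
Deltas:
  15 - 11 = 4
  27 - 15 = 12
  28 - 27 = 1
  40 - 28 = 12
  51 - 40 = 11
  57 - 51 = 6
  58 - 57 = 1
  97 - 58 = 39
  100 - 97 = 3


Delta encoded: [11, 4, 12, 1, 12, 11, 6, 1, 39, 3]


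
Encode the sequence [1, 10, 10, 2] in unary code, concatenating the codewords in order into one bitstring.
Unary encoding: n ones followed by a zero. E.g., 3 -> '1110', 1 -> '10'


Encode each number as n ones followed by a terminating 0:
  1 -> 10 (2 bits)
  10 -> 11111111110 (11 bits)
  10 -> 11111111110 (11 bits)
  2 -> 110 (3 bits)
Total length = 2 + 11 + 11 + 3 = 27 bits.

Unary([1, 10, 10, 2]) = 101111111111011111111110110 (27 bits)


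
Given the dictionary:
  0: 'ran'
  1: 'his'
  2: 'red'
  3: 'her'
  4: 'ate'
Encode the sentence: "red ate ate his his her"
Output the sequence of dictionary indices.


Look up each word in the dictionary:
  'red' -> 2
  'ate' -> 4
  'ate' -> 4
  'his' -> 1
  'his' -> 1
  'her' -> 3

Encoded: [2, 4, 4, 1, 1, 3]


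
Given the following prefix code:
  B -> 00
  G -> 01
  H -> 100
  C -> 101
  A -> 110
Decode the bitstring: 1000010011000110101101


Decoding step by step:
Bits 100 -> H
Bits 00 -> B
Bits 100 -> H
Bits 110 -> A
Bits 00 -> B
Bits 110 -> A
Bits 101 -> C
Bits 101 -> C


Decoded message: HBHABACC


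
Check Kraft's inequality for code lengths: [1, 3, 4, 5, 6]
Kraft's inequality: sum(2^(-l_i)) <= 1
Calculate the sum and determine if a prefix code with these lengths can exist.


Sum = 2^(-1) + 2^(-3) + 2^(-4) + 2^(-5) + 2^(-6)
    = 0.5 + 0.125 + 0.0625 + 0.03125 + 0.015625
    = 47/64 = 0.734375
Since 0.734375 <= 1, Kraft's inequality IS satisfied.
A prefix code with these lengths CAN exist.

Kraft sum = 0.734375. Satisfied.


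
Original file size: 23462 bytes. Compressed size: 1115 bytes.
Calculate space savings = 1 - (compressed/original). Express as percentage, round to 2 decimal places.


ratio = compressed/original = 1115/23462 = 0.047524
savings = 1 - ratio = 1 - 0.047524 = 0.952476
as a percentage: 0.952476 * 100 = 95.25%

Space savings = 1 - 1115/23462 = 95.25%


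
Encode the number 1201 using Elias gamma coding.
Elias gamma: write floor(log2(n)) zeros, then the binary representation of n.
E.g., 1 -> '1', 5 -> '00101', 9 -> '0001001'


num_bits = floor(log2(1201)) + 1 = 11
leading_zeros = num_bits - 1 = 10
binary(1201) = 10010110001

Elias gamma(1201) = '0000000000' + '10010110001' = 000000000010010110001 (21 bits)


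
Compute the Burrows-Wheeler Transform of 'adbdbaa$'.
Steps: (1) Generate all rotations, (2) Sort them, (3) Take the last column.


Rotations (sorted):
  0: $adbdbaa -> last char: a
  1: a$adbdba -> last char: a
  2: aa$adbdb -> last char: b
  3: adbdbaa$ -> last char: $
  4: baa$adbd -> last char: d
  5: bdbaa$ad -> last char: d
  6: dbaa$adb -> last char: b
  7: dbdbaa$a -> last char: a


BWT = aab$ddba


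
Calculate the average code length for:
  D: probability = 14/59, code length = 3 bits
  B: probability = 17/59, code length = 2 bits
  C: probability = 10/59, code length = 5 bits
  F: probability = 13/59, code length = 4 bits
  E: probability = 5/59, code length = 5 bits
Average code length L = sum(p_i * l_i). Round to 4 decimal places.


Weighted contributions p_i * l_i:
  D: (14/59) * 3 = 42/59
  B: (17/59) * 2 = 34/59
  C: (10/59) * 5 = 50/59
  F: (13/59) * 4 = 52/59
  E: (5/59) * 5 = 25/59
Sum = (42 + 34 + 50 + 52 + 25)/59 = 203/59

L = 203/59 = 3.4407 bits/symbol


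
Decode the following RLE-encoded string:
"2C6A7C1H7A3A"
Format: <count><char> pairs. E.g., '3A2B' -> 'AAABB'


Expanding each <count><char> pair:
  2C -> 'CC'
  6A -> 'AAAAAA'
  7C -> 'CCCCCCC'
  1H -> 'H'
  7A -> 'AAAAAAA'
  3A -> 'AAA'

Decoded = CCAAAAAACCCCCCCHAAAAAAAAAA


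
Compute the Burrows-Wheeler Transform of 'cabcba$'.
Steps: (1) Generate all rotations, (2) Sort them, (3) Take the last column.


Rotations (sorted):
  0: $cabcba -> last char: a
  1: a$cabcb -> last char: b
  2: abcba$c -> last char: c
  3: ba$cabc -> last char: c
  4: bcba$ca -> last char: a
  5: cabcba$ -> last char: $
  6: cba$cab -> last char: b


BWT = abcca$b


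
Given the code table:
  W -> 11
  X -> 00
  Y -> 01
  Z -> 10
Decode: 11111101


Decoding:
11 -> W
11 -> W
11 -> W
01 -> Y


Result: WWWY


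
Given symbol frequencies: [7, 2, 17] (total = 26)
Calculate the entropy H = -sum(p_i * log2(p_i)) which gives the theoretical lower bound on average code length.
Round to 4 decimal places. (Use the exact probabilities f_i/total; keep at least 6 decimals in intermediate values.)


Per-symbol terms -p_i * log2(p_i) with p_i = f_i/26:
  p = 7/26 = 0.269231: log2(p) = -1.893085, -p*log2(p) = 0.509677
  p = 2/26 = 0.076923: log2(p) = -3.700440, -p*log2(p) = 0.284649
  p = 17/26 = 0.653846: log2(p) = -0.612977, -p*log2(p) = 0.400793
H = 0.509677 + 0.284649 + 0.400793 = 1.195119

H = 1.1951 bits/symbol


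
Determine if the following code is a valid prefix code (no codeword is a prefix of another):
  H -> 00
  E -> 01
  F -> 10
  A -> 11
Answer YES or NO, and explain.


Checking each pair (does one codeword prefix another?):
  H='00' vs E='01': no prefix
  H='00' vs F='10': no prefix
  H='00' vs A='11': no prefix
  E='01' vs H='00': no prefix
  E='01' vs F='10': no prefix
  E='01' vs A='11': no prefix
  F='10' vs H='00': no prefix
  F='10' vs E='01': no prefix
  F='10' vs A='11': no prefix
  A='11' vs H='00': no prefix
  A='11' vs E='01': no prefix
  A='11' vs F='10': no prefix
No violation found over all pairs.

YES -- this is a valid prefix code. No codeword is a prefix of any other codeword.


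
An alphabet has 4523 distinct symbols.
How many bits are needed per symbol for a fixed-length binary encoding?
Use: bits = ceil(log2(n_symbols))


log2(4523) = 12.1431
Bracket: 2^12 = 4096 < 4523 <= 2^13 = 8192
So ceil(log2(4523)) = 13

bits = ceil(log2(4523)) = ceil(12.1431) = 13 bits


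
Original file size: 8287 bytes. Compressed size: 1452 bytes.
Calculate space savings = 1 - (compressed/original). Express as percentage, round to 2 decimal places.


ratio = compressed/original = 1452/8287 = 0.175214
savings = 1 - ratio = 1 - 0.175214 = 0.824786
as a percentage: 0.824786 * 100 = 82.48%

Space savings = 1 - 1452/8287 = 82.48%


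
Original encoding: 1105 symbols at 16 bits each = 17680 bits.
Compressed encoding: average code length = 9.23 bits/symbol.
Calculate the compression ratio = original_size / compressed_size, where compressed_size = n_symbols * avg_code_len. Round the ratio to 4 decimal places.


original_size = n_symbols * orig_bits = 1105 * 16 = 17680 bits
compressed_size = n_symbols * avg_code_len = 1105 * 9.23 = 10199.15 bits
ratio = original_size / compressed_size = 17680 / 10199.15 = 1.7335

Compression ratio = 1.7335


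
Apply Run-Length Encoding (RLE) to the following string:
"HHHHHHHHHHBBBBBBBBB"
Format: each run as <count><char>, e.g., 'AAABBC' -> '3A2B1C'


Scanning runs left to right:
  i=0: run of 'H' x 10 -> '10H'
  i=10: run of 'B' x 9 -> '9B'

RLE = 10H9B


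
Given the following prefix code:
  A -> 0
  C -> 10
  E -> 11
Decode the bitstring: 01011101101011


Decoding step by step:
Bits 0 -> A
Bits 10 -> C
Bits 11 -> E
Bits 10 -> C
Bits 11 -> E
Bits 0 -> A
Bits 10 -> C
Bits 11 -> E


Decoded message: ACECEACE


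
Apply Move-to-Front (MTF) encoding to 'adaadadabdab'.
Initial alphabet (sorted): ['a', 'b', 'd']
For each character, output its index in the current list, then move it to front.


MTF encoding:
'a': index 0 in ['a', 'b', 'd'] -> ['a', 'b', 'd']
'd': index 2 in ['a', 'b', 'd'] -> ['d', 'a', 'b']
'a': index 1 in ['d', 'a', 'b'] -> ['a', 'd', 'b']
'a': index 0 in ['a', 'd', 'b'] -> ['a', 'd', 'b']
'd': index 1 in ['a', 'd', 'b'] -> ['d', 'a', 'b']
'a': index 1 in ['d', 'a', 'b'] -> ['a', 'd', 'b']
'd': index 1 in ['a', 'd', 'b'] -> ['d', 'a', 'b']
'a': index 1 in ['d', 'a', 'b'] -> ['a', 'd', 'b']
'b': index 2 in ['a', 'd', 'b'] -> ['b', 'a', 'd']
'd': index 2 in ['b', 'a', 'd'] -> ['d', 'b', 'a']
'a': index 2 in ['d', 'b', 'a'] -> ['a', 'd', 'b']
'b': index 2 in ['a', 'd', 'b'] -> ['b', 'a', 'd']


Output: [0, 2, 1, 0, 1, 1, 1, 1, 2, 2, 2, 2]


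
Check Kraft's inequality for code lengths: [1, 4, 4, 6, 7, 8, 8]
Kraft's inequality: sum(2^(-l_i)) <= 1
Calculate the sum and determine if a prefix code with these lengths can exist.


Sum = 2^(-1) + 2^(-4) + 2^(-4) + 2^(-6) + 2^(-7) + 2^(-8) + 2^(-8)
    = 0.5 + 0.0625 + 0.0625 + 0.015625 + 0.0078125 + 0.00390625 + 0.00390625
    = 168/256 = 0.65625
Since 0.65625 <= 1, Kraft's inequality IS satisfied.
A prefix code with these lengths CAN exist.

Kraft sum = 0.65625. Satisfied.


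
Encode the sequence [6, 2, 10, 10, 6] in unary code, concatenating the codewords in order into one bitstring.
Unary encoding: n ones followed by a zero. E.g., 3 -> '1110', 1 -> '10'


Encode each number as n ones followed by a terminating 0:
  6 -> 1111110 (7 bits)
  2 -> 110 (3 bits)
  10 -> 11111111110 (11 bits)
  10 -> 11111111110 (11 bits)
  6 -> 1111110 (7 bits)
Total length = 7 + 3 + 11 + 11 + 7 = 39 bits.

Unary([6, 2, 10, 10, 6]) = 111111011011111111110111111111101111110 (39 bits)


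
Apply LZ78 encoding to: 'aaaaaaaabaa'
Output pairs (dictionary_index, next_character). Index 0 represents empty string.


LZ78 encoding steps:
Dictionary: {0: ''}
Step 1: w='' (idx 0), next='a' -> output (0, 'a'), add 'a' as idx 1
Step 2: w='a' (idx 1), next='a' -> output (1, 'a'), add 'aa' as idx 2
Step 3: w='aa' (idx 2), next='a' -> output (2, 'a'), add 'aaa' as idx 3
Step 4: w='aa' (idx 2), next='b' -> output (2, 'b'), add 'aab' as idx 4
Step 5: w='aa' (idx 2), end of input -> output (2, '')


Encoded: [(0, 'a'), (1, 'a'), (2, 'a'), (2, 'b'), (2, '')]


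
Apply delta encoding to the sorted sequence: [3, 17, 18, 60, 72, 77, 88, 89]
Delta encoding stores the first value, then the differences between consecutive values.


First value: 3
Deltas:
  17 - 3 = 14
  18 - 17 = 1
  60 - 18 = 42
  72 - 60 = 12
  77 - 72 = 5
  88 - 77 = 11
  89 - 88 = 1


Delta encoded: [3, 14, 1, 42, 12, 5, 11, 1]


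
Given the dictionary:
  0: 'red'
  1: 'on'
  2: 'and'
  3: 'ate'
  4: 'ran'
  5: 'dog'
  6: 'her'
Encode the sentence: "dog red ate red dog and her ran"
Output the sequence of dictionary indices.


Look up each word in the dictionary:
  'dog' -> 5
  'red' -> 0
  'ate' -> 3
  'red' -> 0
  'dog' -> 5
  'and' -> 2
  'her' -> 6
  'ran' -> 4

Encoded: [5, 0, 3, 0, 5, 2, 6, 4]


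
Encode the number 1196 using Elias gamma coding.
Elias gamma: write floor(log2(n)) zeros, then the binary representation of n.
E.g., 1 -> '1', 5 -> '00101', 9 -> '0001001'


num_bits = floor(log2(1196)) + 1 = 11
leading_zeros = num_bits - 1 = 10
binary(1196) = 10010101100

Elias gamma(1196) = '0000000000' + '10010101100' = 000000000010010101100 (21 bits)


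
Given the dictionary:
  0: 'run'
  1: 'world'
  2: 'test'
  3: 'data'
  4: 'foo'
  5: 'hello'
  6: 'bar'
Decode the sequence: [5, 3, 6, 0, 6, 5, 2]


Look up each index in the dictionary:
  5 -> 'hello'
  3 -> 'data'
  6 -> 'bar'
  0 -> 'run'
  6 -> 'bar'
  5 -> 'hello'
  2 -> 'test'

Decoded: "hello data bar run bar hello test"


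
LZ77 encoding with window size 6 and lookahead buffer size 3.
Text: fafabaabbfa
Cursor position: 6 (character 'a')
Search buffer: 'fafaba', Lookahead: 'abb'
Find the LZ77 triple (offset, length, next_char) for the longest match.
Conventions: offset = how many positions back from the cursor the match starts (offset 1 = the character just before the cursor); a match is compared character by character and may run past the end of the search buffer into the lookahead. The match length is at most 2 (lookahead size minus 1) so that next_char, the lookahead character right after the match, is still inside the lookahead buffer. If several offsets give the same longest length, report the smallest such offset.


Try each offset into the search buffer:
  offset=1 (pos 5, char 'a'): match length 1
  offset=2 (pos 4, char 'b'): match length 0
  offset=3 (pos 3, char 'a'): match length 2
  offset=4 (pos 2, char 'f'): match length 0
  offset=5 (pos 1, char 'a'): match length 1
  offset=6 (pos 0, char 'f'): match length 0
Longest match has length 2 at offset 3.
next_char = character at position 6 + 2 = 8 -> 'b'

Best match: offset=3, length=2 (matching 'ab' starting at position 3)
LZ77 triple: (3, 2, 'b')


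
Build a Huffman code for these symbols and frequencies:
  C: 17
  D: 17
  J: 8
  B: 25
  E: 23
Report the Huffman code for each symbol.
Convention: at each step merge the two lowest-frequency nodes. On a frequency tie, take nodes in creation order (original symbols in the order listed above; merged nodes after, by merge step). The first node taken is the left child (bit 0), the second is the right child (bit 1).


Huffman tree construction:
Step 1: Merge J(8) + C(17) = 25
Step 2: Merge D(17) + E(23) = 40
Step 3: Merge B(25) + (J+C)(25) = 50
Step 4: Merge (D+E)(40) + (B+(J+C))(50) = 90
Read each symbol's code off the tree from the root (left child = 0, right child = 1).

Codes:
  C: 111 (length 3)
  D: 00 (length 2)
  J: 110 (length 3)
  B: 10 (length 2)
  E: 01 (length 2)
Average code length: 205/90 = 2.2778 bits/symbol


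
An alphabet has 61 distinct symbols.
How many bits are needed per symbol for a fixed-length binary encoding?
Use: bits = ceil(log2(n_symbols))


log2(61) = 5.9307
Bracket: 2^5 = 32 < 61 <= 2^6 = 64
So ceil(log2(61)) = 6

bits = ceil(log2(61)) = ceil(5.9307) = 6 bits


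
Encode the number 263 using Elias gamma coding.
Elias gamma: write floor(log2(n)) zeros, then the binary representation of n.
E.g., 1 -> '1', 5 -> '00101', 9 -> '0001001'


num_bits = floor(log2(263)) + 1 = 9
leading_zeros = num_bits - 1 = 8
binary(263) = 100000111

Elias gamma(263) = '00000000' + '100000111' = 00000000100000111 (17 bits)


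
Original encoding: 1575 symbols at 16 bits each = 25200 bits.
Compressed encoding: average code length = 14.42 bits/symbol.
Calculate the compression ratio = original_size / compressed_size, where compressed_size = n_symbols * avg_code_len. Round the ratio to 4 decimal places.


original_size = n_symbols * orig_bits = 1575 * 16 = 25200 bits
compressed_size = n_symbols * avg_code_len = 1575 * 14.42 = 22711.5 bits
ratio = original_size / compressed_size = 25200 / 22711.5 = 1.1096

Compression ratio = 1.1096


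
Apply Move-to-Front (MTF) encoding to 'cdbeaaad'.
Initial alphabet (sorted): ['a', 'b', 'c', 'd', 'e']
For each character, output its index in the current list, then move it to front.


MTF encoding:
'c': index 2 in ['a', 'b', 'c', 'd', 'e'] -> ['c', 'a', 'b', 'd', 'e']
'd': index 3 in ['c', 'a', 'b', 'd', 'e'] -> ['d', 'c', 'a', 'b', 'e']
'b': index 3 in ['d', 'c', 'a', 'b', 'e'] -> ['b', 'd', 'c', 'a', 'e']
'e': index 4 in ['b', 'd', 'c', 'a', 'e'] -> ['e', 'b', 'd', 'c', 'a']
'a': index 4 in ['e', 'b', 'd', 'c', 'a'] -> ['a', 'e', 'b', 'd', 'c']
'a': index 0 in ['a', 'e', 'b', 'd', 'c'] -> ['a', 'e', 'b', 'd', 'c']
'a': index 0 in ['a', 'e', 'b', 'd', 'c'] -> ['a', 'e', 'b', 'd', 'c']
'd': index 3 in ['a', 'e', 'b', 'd', 'c'] -> ['d', 'a', 'e', 'b', 'c']


Output: [2, 3, 3, 4, 4, 0, 0, 3]


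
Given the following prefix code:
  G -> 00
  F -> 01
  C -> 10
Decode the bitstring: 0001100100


Decoding step by step:
Bits 00 -> G
Bits 01 -> F
Bits 10 -> C
Bits 01 -> F
Bits 00 -> G


Decoded message: GFCFG


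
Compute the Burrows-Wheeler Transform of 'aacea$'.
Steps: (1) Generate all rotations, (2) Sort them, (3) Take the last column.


Rotations (sorted):
  0: $aacea -> last char: a
  1: a$aace -> last char: e
  2: aacea$ -> last char: $
  3: acea$a -> last char: a
  4: cea$aa -> last char: a
  5: ea$aac -> last char: c


BWT = ae$aac


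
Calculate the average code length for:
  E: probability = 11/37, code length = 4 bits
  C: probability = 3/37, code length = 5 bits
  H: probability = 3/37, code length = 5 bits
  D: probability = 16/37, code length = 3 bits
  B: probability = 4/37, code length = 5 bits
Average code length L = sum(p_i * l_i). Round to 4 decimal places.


Weighted contributions p_i * l_i:
  E: (11/37) * 4 = 44/37
  C: (3/37) * 5 = 15/37
  H: (3/37) * 5 = 15/37
  D: (16/37) * 3 = 48/37
  B: (4/37) * 5 = 20/37
Sum = (44 + 15 + 15 + 48 + 20)/37 = 142/37

L = 142/37 = 3.8378 bits/symbol


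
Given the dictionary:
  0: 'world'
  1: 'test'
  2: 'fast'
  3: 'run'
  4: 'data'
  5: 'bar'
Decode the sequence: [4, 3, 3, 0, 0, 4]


Look up each index in the dictionary:
  4 -> 'data'
  3 -> 'run'
  3 -> 'run'
  0 -> 'world'
  0 -> 'world'
  4 -> 'data'

Decoded: "data run run world world data"


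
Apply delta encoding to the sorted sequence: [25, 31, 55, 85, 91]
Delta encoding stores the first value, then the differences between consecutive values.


First value: 25
Deltas:
  31 - 25 = 6
  55 - 31 = 24
  85 - 55 = 30
  91 - 85 = 6


Delta encoded: [25, 6, 24, 30, 6]


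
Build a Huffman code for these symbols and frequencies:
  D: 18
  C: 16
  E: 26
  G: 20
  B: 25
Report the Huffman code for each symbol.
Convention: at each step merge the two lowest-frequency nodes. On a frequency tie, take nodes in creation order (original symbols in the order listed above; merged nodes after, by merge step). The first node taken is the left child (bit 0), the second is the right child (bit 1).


Huffman tree construction:
Step 1: Merge C(16) + D(18) = 34
Step 2: Merge G(20) + B(25) = 45
Step 3: Merge E(26) + (C+D)(34) = 60
Step 4: Merge (G+B)(45) + (E+(C+D))(60) = 105
Read each symbol's code off the tree from the root (left child = 0, right child = 1).

Codes:
  D: 111 (length 3)
  C: 110 (length 3)
  E: 10 (length 2)
  G: 00 (length 2)
  B: 01 (length 2)
Average code length: 244/105 = 2.3238 bits/symbol


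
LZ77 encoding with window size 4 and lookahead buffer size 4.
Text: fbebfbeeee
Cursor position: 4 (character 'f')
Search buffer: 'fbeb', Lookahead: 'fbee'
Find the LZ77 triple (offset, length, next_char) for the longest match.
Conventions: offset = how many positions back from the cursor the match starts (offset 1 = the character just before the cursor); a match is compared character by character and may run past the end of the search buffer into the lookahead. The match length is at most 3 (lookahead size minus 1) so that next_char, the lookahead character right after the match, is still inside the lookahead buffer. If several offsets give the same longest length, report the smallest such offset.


Try each offset into the search buffer:
  offset=1 (pos 3, char 'b'): match length 0
  offset=2 (pos 2, char 'e'): match length 0
  offset=3 (pos 1, char 'b'): match length 0
  offset=4 (pos 0, char 'f'): match length 3
Longest match has length 3 at offset 4.
next_char = character at position 4 + 3 = 7 -> 'e'

Best match: offset=4, length=3 (matching 'fbe' starting at position 0)
LZ77 triple: (4, 3, 'e')


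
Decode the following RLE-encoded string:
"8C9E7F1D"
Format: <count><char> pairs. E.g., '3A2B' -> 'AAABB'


Expanding each <count><char> pair:
  8C -> 'CCCCCCCC'
  9E -> 'EEEEEEEEE'
  7F -> 'FFFFFFF'
  1D -> 'D'

Decoded = CCCCCCCCEEEEEEEEEFFFFFFFD


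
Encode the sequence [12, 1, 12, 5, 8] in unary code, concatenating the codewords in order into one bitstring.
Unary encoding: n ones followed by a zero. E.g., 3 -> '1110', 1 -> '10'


Encode each number as n ones followed by a terminating 0:
  12 -> 1111111111110 (13 bits)
  1 -> 10 (2 bits)
  12 -> 1111111111110 (13 bits)
  5 -> 111110 (6 bits)
  8 -> 111111110 (9 bits)
Total length = 13 + 2 + 13 + 6 + 9 = 43 bits.

Unary([12, 1, 12, 5, 8]) = 1111111111110101111111111110111110111111110 (43 bits)


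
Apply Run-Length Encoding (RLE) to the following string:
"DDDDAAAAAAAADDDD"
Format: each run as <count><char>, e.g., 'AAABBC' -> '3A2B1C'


Scanning runs left to right:
  i=0: run of 'D' x 4 -> '4D'
  i=4: run of 'A' x 8 -> '8A'
  i=12: run of 'D' x 4 -> '4D'

RLE = 4D8A4D


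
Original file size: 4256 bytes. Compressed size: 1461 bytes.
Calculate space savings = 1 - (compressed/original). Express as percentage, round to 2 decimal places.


ratio = compressed/original = 1461/4256 = 0.34328
savings = 1 - ratio = 1 - 0.34328 = 0.65672
as a percentage: 0.65672 * 100 = 65.67%

Space savings = 1 - 1461/4256 = 65.67%


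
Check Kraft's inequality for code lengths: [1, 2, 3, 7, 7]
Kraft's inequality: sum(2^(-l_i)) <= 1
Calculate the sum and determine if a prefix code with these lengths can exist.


Sum = 2^(-1) + 2^(-2) + 2^(-3) + 2^(-7) + 2^(-7)
    = 0.5 + 0.25 + 0.125 + 0.0078125 + 0.0078125
    = 114/128 = 0.890625
Since 0.890625 <= 1, Kraft's inequality IS satisfied.
A prefix code with these lengths CAN exist.

Kraft sum = 0.890625. Satisfied.


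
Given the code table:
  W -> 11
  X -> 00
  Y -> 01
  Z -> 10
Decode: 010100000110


Decoding:
01 -> Y
01 -> Y
00 -> X
00 -> X
01 -> Y
10 -> Z


Result: YYXXYZ


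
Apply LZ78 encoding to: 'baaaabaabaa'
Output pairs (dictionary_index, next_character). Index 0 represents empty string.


LZ78 encoding steps:
Dictionary: {0: ''}
Step 1: w='' (idx 0), next='b' -> output (0, 'b'), add 'b' as idx 1
Step 2: w='' (idx 0), next='a' -> output (0, 'a'), add 'a' as idx 2
Step 3: w='a' (idx 2), next='a' -> output (2, 'a'), add 'aa' as idx 3
Step 4: w='a' (idx 2), next='b' -> output (2, 'b'), add 'ab' as idx 4
Step 5: w='aa' (idx 3), next='b' -> output (3, 'b'), add 'aab' as idx 5
Step 6: w='aa' (idx 3), end of input -> output (3, '')


Encoded: [(0, 'b'), (0, 'a'), (2, 'a'), (2, 'b'), (3, 'b'), (3, '')]


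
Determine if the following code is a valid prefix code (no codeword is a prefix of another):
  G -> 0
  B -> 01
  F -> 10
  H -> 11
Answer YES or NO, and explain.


Checking each pair (does one codeword prefix another?):
  G='0' vs B='01': prefix -- VIOLATION

NO -- this is NOT a valid prefix code. G (0) is a prefix of B (01).


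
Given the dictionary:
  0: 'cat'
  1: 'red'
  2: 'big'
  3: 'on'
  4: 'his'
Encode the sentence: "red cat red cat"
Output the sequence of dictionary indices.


Look up each word in the dictionary:
  'red' -> 1
  'cat' -> 0
  'red' -> 1
  'cat' -> 0

Encoded: [1, 0, 1, 0]


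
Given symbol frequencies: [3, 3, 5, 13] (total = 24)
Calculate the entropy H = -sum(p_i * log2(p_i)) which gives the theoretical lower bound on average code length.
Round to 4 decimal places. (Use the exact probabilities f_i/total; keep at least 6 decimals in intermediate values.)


Per-symbol terms -p_i * log2(p_i) with p_i = f_i/24:
  p = 3/24 = 0.125000: log2(p) = -3.000000, -p*log2(p) = 0.375000
  p = 3/24 = 0.125000: log2(p) = -3.000000, -p*log2(p) = 0.375000
  p = 5/24 = 0.208333: log2(p) = -2.263034, -p*log2(p) = 0.471466
  p = 13/24 = 0.541667: log2(p) = -0.884523, -p*log2(p) = 0.479117
H = 0.375000 + 0.375000 + 0.471466 + 0.479117 = 1.700583

H = 1.7006 bits/symbol


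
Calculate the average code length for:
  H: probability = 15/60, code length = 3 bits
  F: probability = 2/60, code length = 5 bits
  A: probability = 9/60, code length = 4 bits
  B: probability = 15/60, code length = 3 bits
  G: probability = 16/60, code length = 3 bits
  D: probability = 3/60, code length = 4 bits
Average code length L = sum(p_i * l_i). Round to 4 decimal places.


Weighted contributions p_i * l_i:
  H: (15/60) * 3 = 45/60
  F: (2/60) * 5 = 10/60
  A: (9/60) * 4 = 36/60
  B: (15/60) * 3 = 45/60
  G: (16/60) * 3 = 48/60
  D: (3/60) * 4 = 12/60
Sum = (45 + 10 + 36 + 45 + 48 + 12)/60 = 196/60

L = 196/60 = 3.2667 bits/symbol


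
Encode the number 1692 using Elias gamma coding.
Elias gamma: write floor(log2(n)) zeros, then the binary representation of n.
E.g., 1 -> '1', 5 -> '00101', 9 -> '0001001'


num_bits = floor(log2(1692)) + 1 = 11
leading_zeros = num_bits - 1 = 10
binary(1692) = 11010011100

Elias gamma(1692) = '0000000000' + '11010011100' = 000000000011010011100 (21 bits)


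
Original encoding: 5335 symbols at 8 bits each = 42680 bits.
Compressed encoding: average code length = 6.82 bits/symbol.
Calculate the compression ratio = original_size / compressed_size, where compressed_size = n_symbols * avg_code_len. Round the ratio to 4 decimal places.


original_size = n_symbols * orig_bits = 5335 * 8 = 42680 bits
compressed_size = n_symbols * avg_code_len = 5335 * 6.82 = 36384.7 bits
ratio = original_size / compressed_size = 42680 / 36384.7 = 1.173

Compression ratio = 1.173


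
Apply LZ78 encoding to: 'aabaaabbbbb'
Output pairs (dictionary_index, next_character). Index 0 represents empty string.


LZ78 encoding steps:
Dictionary: {0: ''}
Step 1: w='' (idx 0), next='a' -> output (0, 'a'), add 'a' as idx 1
Step 2: w='a' (idx 1), next='b' -> output (1, 'b'), add 'ab' as idx 2
Step 3: w='a' (idx 1), next='a' -> output (1, 'a'), add 'aa' as idx 3
Step 4: w='ab' (idx 2), next='b' -> output (2, 'b'), add 'abb' as idx 4
Step 5: w='' (idx 0), next='b' -> output (0, 'b'), add 'b' as idx 5
Step 6: w='b' (idx 5), next='b' -> output (5, 'b'), add 'bb' as idx 6


Encoded: [(0, 'a'), (1, 'b'), (1, 'a'), (2, 'b'), (0, 'b'), (5, 'b')]


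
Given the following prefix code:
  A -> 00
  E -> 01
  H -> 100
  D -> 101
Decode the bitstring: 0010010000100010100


Decoding step by step:
Bits 00 -> A
Bits 100 -> H
Bits 100 -> H
Bits 00 -> A
Bits 100 -> H
Bits 01 -> E
Bits 01 -> E
Bits 00 -> A


Decoded message: AHHAHEEA


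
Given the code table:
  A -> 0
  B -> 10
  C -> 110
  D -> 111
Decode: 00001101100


Decoding:
0 -> A
0 -> A
0 -> A
0 -> A
110 -> C
110 -> C
0 -> A


Result: AAAACCA


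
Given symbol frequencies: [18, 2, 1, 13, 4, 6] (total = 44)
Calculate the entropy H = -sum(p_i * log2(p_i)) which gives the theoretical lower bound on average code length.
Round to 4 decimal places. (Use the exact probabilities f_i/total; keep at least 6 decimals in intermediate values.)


Per-symbol terms -p_i * log2(p_i) with p_i = f_i/44:
  p = 18/44 = 0.409091: log2(p) = -1.289507, -p*log2(p) = 0.527525
  p = 2/44 = 0.045455: log2(p) = -4.459432, -p*log2(p) = 0.202701
  p = 1/44 = 0.022727: log2(p) = -5.459432, -p*log2(p) = 0.124078
  p = 13/44 = 0.295455: log2(p) = -1.758992, -p*log2(p) = 0.519702
  p = 4/44 = 0.090909: log2(p) = -3.459432, -p*log2(p) = 0.314494
  p = 6/44 = 0.136364: log2(p) = -2.874469, -p*log2(p) = 0.391973
H = 0.527525 + 0.202701 + 0.124078 + 0.519702 + 0.314494 + 0.391973 = 2.080473

H = 2.0805 bits/symbol


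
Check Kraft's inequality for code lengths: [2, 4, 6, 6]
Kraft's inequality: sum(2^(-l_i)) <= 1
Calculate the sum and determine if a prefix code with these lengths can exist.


Sum = 2^(-2) + 2^(-4) + 2^(-6) + 2^(-6)
    = 0.25 + 0.0625 + 0.015625 + 0.015625
    = 22/64 = 0.34375
Since 0.34375 <= 1, Kraft's inequality IS satisfied.
A prefix code with these lengths CAN exist.

Kraft sum = 0.34375. Satisfied.


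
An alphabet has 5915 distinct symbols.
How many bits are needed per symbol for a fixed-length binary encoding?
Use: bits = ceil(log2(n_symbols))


log2(5915) = 12.5302
Bracket: 2^12 = 4096 < 5915 <= 2^13 = 8192
So ceil(log2(5915)) = 13

bits = ceil(log2(5915)) = ceil(12.5302) = 13 bits


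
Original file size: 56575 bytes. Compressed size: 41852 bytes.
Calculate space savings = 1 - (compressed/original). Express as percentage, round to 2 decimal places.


ratio = compressed/original = 41852/56575 = 0.739761
savings = 1 - ratio = 1 - 0.739761 = 0.260239
as a percentage: 0.260239 * 100 = 26.02%

Space savings = 1 - 41852/56575 = 26.02%


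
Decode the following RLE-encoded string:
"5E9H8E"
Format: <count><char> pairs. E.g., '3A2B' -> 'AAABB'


Expanding each <count><char> pair:
  5E -> 'EEEEE'
  9H -> 'HHHHHHHHH'
  8E -> 'EEEEEEEE'

Decoded = EEEEEHHHHHHHHHEEEEEEEE


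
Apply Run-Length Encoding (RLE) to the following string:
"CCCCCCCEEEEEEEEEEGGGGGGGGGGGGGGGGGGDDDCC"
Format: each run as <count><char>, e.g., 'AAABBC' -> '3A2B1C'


Scanning runs left to right:
  i=0: run of 'C' x 7 -> '7C'
  i=7: run of 'E' x 10 -> '10E'
  i=17: run of 'G' x 18 -> '18G'
  i=35: run of 'D' x 3 -> '3D'
  i=38: run of 'C' x 2 -> '2C'

RLE = 7C10E18G3D2C


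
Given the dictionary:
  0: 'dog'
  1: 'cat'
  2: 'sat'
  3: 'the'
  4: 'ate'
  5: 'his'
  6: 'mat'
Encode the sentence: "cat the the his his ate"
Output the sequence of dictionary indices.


Look up each word in the dictionary:
  'cat' -> 1
  'the' -> 3
  'the' -> 3
  'his' -> 5
  'his' -> 5
  'ate' -> 4

Encoded: [1, 3, 3, 5, 5, 4]


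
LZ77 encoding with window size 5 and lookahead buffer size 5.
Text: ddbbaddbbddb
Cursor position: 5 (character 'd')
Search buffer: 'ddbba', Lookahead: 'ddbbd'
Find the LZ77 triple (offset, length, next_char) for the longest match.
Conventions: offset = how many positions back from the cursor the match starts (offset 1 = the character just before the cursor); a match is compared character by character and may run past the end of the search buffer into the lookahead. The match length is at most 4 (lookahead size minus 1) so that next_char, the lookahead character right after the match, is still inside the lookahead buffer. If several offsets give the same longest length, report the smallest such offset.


Try each offset into the search buffer:
  offset=1 (pos 4, char 'a'): match length 0
  offset=2 (pos 3, char 'b'): match length 0
  offset=3 (pos 2, char 'b'): match length 0
  offset=4 (pos 1, char 'd'): match length 1
  offset=5 (pos 0, char 'd'): match length 4
Longest match has length 4 at offset 5.
next_char = character at position 5 + 4 = 9 -> 'd'

Best match: offset=5, length=4 (matching 'ddbb' starting at position 0)
LZ77 triple: (5, 4, 'd')


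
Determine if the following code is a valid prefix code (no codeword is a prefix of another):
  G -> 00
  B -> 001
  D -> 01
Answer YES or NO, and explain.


Checking each pair (does one codeword prefix another?):
  G='00' vs B='001': prefix -- VIOLATION

NO -- this is NOT a valid prefix code. G (00) is a prefix of B (001).


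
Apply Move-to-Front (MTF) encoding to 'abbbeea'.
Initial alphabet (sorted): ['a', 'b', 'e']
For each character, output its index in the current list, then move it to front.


MTF encoding:
'a': index 0 in ['a', 'b', 'e'] -> ['a', 'b', 'e']
'b': index 1 in ['a', 'b', 'e'] -> ['b', 'a', 'e']
'b': index 0 in ['b', 'a', 'e'] -> ['b', 'a', 'e']
'b': index 0 in ['b', 'a', 'e'] -> ['b', 'a', 'e']
'e': index 2 in ['b', 'a', 'e'] -> ['e', 'b', 'a']
'e': index 0 in ['e', 'b', 'a'] -> ['e', 'b', 'a']
'a': index 2 in ['e', 'b', 'a'] -> ['a', 'e', 'b']


Output: [0, 1, 0, 0, 2, 0, 2]


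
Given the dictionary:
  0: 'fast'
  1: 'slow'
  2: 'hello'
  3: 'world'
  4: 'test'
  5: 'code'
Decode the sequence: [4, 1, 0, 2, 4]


Look up each index in the dictionary:
  4 -> 'test'
  1 -> 'slow'
  0 -> 'fast'
  2 -> 'hello'
  4 -> 'test'

Decoded: "test slow fast hello test"


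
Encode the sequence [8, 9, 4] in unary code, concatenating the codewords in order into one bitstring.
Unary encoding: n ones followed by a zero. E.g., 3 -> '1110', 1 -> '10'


Encode each number as n ones followed by a terminating 0:
  8 -> 111111110 (9 bits)
  9 -> 1111111110 (10 bits)
  4 -> 11110 (5 bits)
Total length = 9 + 10 + 5 = 24 bits.

Unary([8, 9, 4]) = 111111110111111111011110 (24 bits)


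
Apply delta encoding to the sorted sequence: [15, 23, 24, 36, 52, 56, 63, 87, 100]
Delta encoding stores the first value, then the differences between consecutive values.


First value: 15
Deltas:
  23 - 15 = 8
  24 - 23 = 1
  36 - 24 = 12
  52 - 36 = 16
  56 - 52 = 4
  63 - 56 = 7
  87 - 63 = 24
  100 - 87 = 13


Delta encoded: [15, 8, 1, 12, 16, 4, 7, 24, 13]


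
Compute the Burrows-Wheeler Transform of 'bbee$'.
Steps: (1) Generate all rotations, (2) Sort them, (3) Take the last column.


Rotations (sorted):
  0: $bbee -> last char: e
  1: bbee$ -> last char: $
  2: bee$b -> last char: b
  3: e$bbe -> last char: e
  4: ee$bb -> last char: b


BWT = e$beb


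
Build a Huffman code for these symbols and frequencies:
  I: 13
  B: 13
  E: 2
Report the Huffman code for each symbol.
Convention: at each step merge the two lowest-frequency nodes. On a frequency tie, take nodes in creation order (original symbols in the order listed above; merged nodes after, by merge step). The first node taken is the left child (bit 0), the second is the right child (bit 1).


Huffman tree construction:
Step 1: Merge E(2) + I(13) = 15
Step 2: Merge B(13) + (E+I)(15) = 28
Read each symbol's code off the tree from the root (left child = 0, right child = 1).

Codes:
  I: 11 (length 2)
  B: 0 (length 1)
  E: 10 (length 2)
Average code length: 43/28 = 1.5357 bits/symbol


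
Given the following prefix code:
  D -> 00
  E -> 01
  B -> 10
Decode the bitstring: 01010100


Decoding step by step:
Bits 01 -> E
Bits 01 -> E
Bits 01 -> E
Bits 00 -> D


Decoded message: EEED


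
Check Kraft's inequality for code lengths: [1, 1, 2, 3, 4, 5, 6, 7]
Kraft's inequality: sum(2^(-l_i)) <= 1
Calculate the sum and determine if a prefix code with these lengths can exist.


Sum = 2^(-1) + 2^(-1) + 2^(-2) + 2^(-3) + 2^(-4) + 2^(-5) + 2^(-6) + 2^(-7)
    = 0.5 + 0.5 + 0.25 + 0.125 + 0.0625 + 0.03125 + 0.015625 + 0.0078125
    = 191/128 = 1.4921875
Since 1.4921875 > 1, Kraft's inequality is NOT satisfied.
A prefix code with these lengths CANNOT exist.

Kraft sum = 1.4921875. Not satisfied.
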